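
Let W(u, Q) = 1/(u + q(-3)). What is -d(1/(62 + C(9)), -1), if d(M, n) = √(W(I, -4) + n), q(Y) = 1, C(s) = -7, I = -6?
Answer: -I*√30/5 ≈ -1.0954*I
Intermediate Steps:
W(u, Q) = 1/(1 + u) (W(u, Q) = 1/(u + 1) = 1/(1 + u))
d(M, n) = √(-⅕ + n) (d(M, n) = √(1/(1 - 6) + n) = √(1/(-5) + n) = √(-⅕ + n))
-d(1/(62 + C(9)), -1) = -√(-5 + 25*(-1))/5 = -√(-5 - 25)/5 = -√(-30)/5 = -I*√30/5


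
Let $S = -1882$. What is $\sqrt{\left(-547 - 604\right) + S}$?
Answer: $3 i \sqrt{337} \approx 55.073 i$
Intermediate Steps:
$\sqrt{\left(-547 - 604\right) + S} = \sqrt{\left(-547 - 604\right) - 1882} = \sqrt{-1151 - 1882} = \sqrt{-3033} = 3 i \sqrt{337}$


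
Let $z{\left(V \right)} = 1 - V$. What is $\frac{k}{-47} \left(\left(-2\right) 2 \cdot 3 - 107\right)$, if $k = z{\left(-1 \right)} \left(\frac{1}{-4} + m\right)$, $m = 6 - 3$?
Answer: $\frac{1309}{94} \approx 13.926$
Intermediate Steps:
$m = 3$ ($m = 6 - 3 = 3$)
$k = \frac{11}{2}$ ($k = \left(1 - -1\right) \left(\frac{1}{-4} + 3\right) = \left(1 + 1\right) \left(- \frac{1}{4} + 3\right) = 2 \cdot \frac{11}{4} = \frac{11}{2} \approx 5.5$)
$\frac{k}{-47} \left(\left(-2\right) 2 \cdot 3 - 107\right) = \frac{11}{2 \left(-47\right)} \left(\left(-2\right) 2 \cdot 3 - 107\right) = \frac{11}{2} \left(- \frac{1}{47}\right) \left(\left(-4\right) 3 - 107\right) = - \frac{11 \left(-12 - 107\right)}{94} = \left(- \frac{11}{94}\right) \left(-119\right) = \frac{1309}{94}$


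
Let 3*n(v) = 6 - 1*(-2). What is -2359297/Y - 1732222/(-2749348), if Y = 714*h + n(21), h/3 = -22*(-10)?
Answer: -4252673680363/971707562336 ≈ -4.3765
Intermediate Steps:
h = 660 (h = 3*(-22*(-10)) = 3*220 = 660)
n(v) = 8/3 (n(v) = (6 - 1*(-2))/3 = (6 + 2)/3 = (1/3)*8 = 8/3)
Y = 1413728/3 (Y = 714*660 + 8/3 = 471240 + 8/3 = 1413728/3 ≈ 4.7124e+5)
-2359297/Y - 1732222/(-2749348) = -2359297/1413728/3 - 1732222/(-2749348) = -2359297*3/1413728 - 1732222*(-1/2749348) = -7077891/1413728 + 866111/1374674 = -4252673680363/971707562336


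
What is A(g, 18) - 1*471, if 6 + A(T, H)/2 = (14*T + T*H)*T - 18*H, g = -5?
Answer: 469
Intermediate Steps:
A(T, H) = -12 - 36*H + 2*T*(14*T + H*T) (A(T, H) = -12 + 2*((14*T + T*H)*T - 18*H) = -12 + 2*((14*T + H*T)*T - 18*H) = -12 + 2*(T*(14*T + H*T) - 18*H) = -12 + 2*(-18*H + T*(14*T + H*T)) = -12 + (-36*H + 2*T*(14*T + H*T)) = -12 - 36*H + 2*T*(14*T + H*T))
A(g, 18) - 1*471 = (-12 - 36*18 + 28*(-5)² + 2*18*(-5)²) - 1*471 = (-12 - 648 + 28*25 + 2*18*25) - 471 = (-12 - 648 + 700 + 900) - 471 = 940 - 471 = 469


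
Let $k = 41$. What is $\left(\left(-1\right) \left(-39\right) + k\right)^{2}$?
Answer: $6400$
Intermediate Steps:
$\left(\left(-1\right) \left(-39\right) + k\right)^{2} = \left(\left(-1\right) \left(-39\right) + 41\right)^{2} = \left(39 + 41\right)^{2} = 80^{2} = 6400$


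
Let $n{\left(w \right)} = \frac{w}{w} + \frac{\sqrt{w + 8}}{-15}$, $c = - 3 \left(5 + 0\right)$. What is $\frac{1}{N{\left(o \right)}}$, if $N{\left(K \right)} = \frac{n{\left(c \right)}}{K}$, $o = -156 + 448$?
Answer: $\frac{16425}{58} + \frac{1095 i \sqrt{7}}{58} \approx 283.19 + 49.95 i$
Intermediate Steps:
$o = 292$
$c = -15$ ($c = \left(-3\right) 5 = -15$)
$n{\left(w \right)} = 1 - \frac{\sqrt{8 + w}}{15}$ ($n{\left(w \right)} = 1 + \sqrt{8 + w} \left(- \frac{1}{15}\right) = 1 - \frac{\sqrt{8 + w}}{15}$)
$N{\left(K \right)} = \frac{1 - \frac{i \sqrt{7}}{15}}{K}$ ($N{\left(K \right)} = \frac{1 - \frac{\sqrt{8 - 15}}{15}}{K} = \frac{1 - \frac{\sqrt{-7}}{15}}{K} = \frac{1 - \frac{i \sqrt{7}}{15}}{K}$)
$\frac{1}{N{\left(o \right)}} = \frac{1}{\frac{1}{15} \cdot \frac{1}{292} \left(15 - i \sqrt{7}\right)} = \frac{1}{\frac{1}{292} - \frac{i \sqrt{7}}{4380}}$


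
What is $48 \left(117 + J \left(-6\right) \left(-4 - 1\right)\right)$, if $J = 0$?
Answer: $5616$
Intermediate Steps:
$48 \left(117 + J \left(-6\right) \left(-4 - 1\right)\right) = 48 \left(117 + 0 \left(-6\right) \left(-4 - 1\right)\right) = 48 \left(117 + 0 \left(-5\right)\right) = 48 \left(117 + 0\right) = 48 \cdot 117 = 5616$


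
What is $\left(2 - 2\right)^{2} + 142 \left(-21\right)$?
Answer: $-2982$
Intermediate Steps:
$\left(2 - 2\right)^{2} + 142 \left(-21\right) = 0^{2} - 2982 = 0 - 2982 = -2982$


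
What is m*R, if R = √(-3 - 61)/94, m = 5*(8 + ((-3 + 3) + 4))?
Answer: 240*I/47 ≈ 5.1064*I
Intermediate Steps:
m = 60 (m = 5*(8 + (0 + 4)) = 5*(8 + 4) = 5*12 = 60)
R = 4*I/47 (R = √(-64)*(1/94) = (8*I)*(1/94) = 4*I/47 ≈ 0.085106*I)
m*R = 60*(4*I/47) = 240*I/47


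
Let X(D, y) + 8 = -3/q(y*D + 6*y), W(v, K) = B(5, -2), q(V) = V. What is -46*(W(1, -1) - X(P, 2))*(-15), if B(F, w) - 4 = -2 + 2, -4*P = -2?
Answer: 109710/13 ≈ 8439.2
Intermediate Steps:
P = ½ (P = -¼*(-2) = ½ ≈ 0.50000)
B(F, w) = 4 (B(F, w) = 4 + (-2 + 2) = 4 + 0 = 4)
W(v, K) = 4
X(D, y) = -8 - 3/(6*y + D*y) (X(D, y) = -8 - 3/(y*D + 6*y) = -8 - 3/(D*y + 6*y) = -8 - 3/(6*y + D*y))
-46*(W(1, -1) - X(P, 2))*(-15) = -46*(4 - (-3 - 48*2 - 8*½*2)/(2*(6 + ½)))*(-15) = -46*(4 - (-3 - 96 - 8)/(2*13/2))*(-15) = -46*(4 - 2*(-107)/(2*13))*(-15) = -46*(4 - 1*(-107/13))*(-15) = -46*(4 + 107/13)*(-15) = -46*159/13*(-15) = -7314/13*(-15) = 109710/13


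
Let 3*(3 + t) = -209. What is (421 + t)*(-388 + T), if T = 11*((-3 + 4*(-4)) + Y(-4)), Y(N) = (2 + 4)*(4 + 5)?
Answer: -1045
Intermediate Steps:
Y(N) = 54 (Y(N) = 6*9 = 54)
t = -218/3 (t = -3 + (1/3)*(-209) = -3 - 209/3 = -218/3 ≈ -72.667)
T = 385 (T = 11*((-3 + 4*(-4)) + 54) = 11*((-3 - 16) + 54) = 11*(-19 + 54) = 11*35 = 385)
(421 + t)*(-388 + T) = (421 - 218/3)*(-388 + 385) = (1045/3)*(-3) = -1045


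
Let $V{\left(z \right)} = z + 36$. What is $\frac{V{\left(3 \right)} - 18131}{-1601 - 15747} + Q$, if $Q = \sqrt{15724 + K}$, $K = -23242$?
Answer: $\frac{4523}{4337} + i \sqrt{7518} \approx 1.0429 + 86.706 i$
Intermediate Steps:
$Q = i \sqrt{7518}$ ($Q = \sqrt{15724 - 23242} = \sqrt{-7518} = i \sqrt{7518} \approx 86.706 i$)
$V{\left(z \right)} = 36 + z$
$\frac{V{\left(3 \right)} - 18131}{-1601 - 15747} + Q = \frac{\left(36 + 3\right) - 18131}{-1601 - 15747} + i \sqrt{7518} = \frac{39 - 18131}{-17348} + i \sqrt{7518} = \left(-18092\right) \left(- \frac{1}{17348}\right) + i \sqrt{7518} = \frac{4523}{4337} + i \sqrt{7518}$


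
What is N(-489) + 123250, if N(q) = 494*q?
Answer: -118316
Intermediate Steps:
N(-489) + 123250 = 494*(-489) + 123250 = -241566 + 123250 = -118316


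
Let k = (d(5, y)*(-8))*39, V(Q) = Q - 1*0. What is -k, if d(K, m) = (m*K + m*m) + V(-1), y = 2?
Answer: 4056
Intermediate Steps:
V(Q) = Q (V(Q) = Q + 0 = Q)
d(K, m) = -1 + m² + K*m (d(K, m) = (m*K + m*m) - 1 = (K*m + m²) - 1 = (m² + K*m) - 1 = -1 + m² + K*m)
k = -4056 (k = ((-1 + 2² + 5*2)*(-8))*39 = ((-1 + 4 + 10)*(-8))*39 = (13*(-8))*39 = -104*39 = -4056)
-k = -1*(-4056) = 4056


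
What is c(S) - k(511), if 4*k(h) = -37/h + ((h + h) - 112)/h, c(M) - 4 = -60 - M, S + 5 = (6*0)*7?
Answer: -105117/2044 ≈ -51.427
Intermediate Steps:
S = -5 (S = -5 + (6*0)*7 = -5 + 0*7 = -5 + 0 = -5)
c(M) = -56 - M (c(M) = 4 + (-60 - M) = -56 - M)
k(h) = -37/(4*h) + (-112 + 2*h)/(4*h) (k(h) = (-37/h + ((h + h) - 112)/h)/4 = (-37/h + (2*h - 112)/h)/4 = (-37/h + (-112 + 2*h)/h)/4 = -37/(4*h) + (-112 + 2*h)/(4*h))
c(S) - k(511) = (-56 - 1*(-5)) - (-149 + 2*511)/(4*511) = (-56 + 5) - (-149 + 1022)/(4*511) = -51 - 873/(4*511) = -51 - 1*873/2044 = -51 - 873/2044 = -105117/2044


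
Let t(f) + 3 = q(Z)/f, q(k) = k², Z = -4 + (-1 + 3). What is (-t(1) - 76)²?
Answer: 5929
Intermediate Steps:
Z = -2 (Z = -4 + 2 = -2)
t(f) = -3 + 4/f (t(f) = -3 + (-2)²/f = -3 + 4/f)
(-t(1) - 76)² = (-(-3 + 4/1) - 76)² = (-(-3 + 4*1) - 76)² = (-(-3 + 4) - 76)² = (-1*1 - 76)² = (-1 - 76)² = (-77)² = 5929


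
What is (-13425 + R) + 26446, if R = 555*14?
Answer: 20791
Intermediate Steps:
R = 7770
(-13425 + R) + 26446 = (-13425 + 7770) + 26446 = -5655 + 26446 = 20791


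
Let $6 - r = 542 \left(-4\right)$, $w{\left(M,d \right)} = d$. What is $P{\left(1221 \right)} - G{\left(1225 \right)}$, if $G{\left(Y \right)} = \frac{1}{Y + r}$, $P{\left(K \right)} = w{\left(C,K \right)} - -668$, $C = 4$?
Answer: $\frac{6420710}{3399} \approx 1889.0$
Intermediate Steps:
$r = 2174$ ($r = 6 - 542 \left(-4\right) = 6 - -2168 = 6 + 2168 = 2174$)
$P{\left(K \right)} = 668 + K$ ($P{\left(K \right)} = K - -668 = K + 668 = 668 + K$)
$G{\left(Y \right)} = \frac{1}{2174 + Y}$ ($G{\left(Y \right)} = \frac{1}{Y + 2174} = \frac{1}{2174 + Y}$)
$P{\left(1221 \right)} - G{\left(1225 \right)} = \left(668 + 1221\right) - \frac{1}{2174 + 1225} = 1889 - \frac{1}{3399} = \frac{6420710}{3399}$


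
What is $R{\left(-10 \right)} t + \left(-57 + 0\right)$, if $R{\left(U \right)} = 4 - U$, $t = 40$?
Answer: $503$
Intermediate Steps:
$R{\left(-10 \right)} t + \left(-57 + 0\right) = \left(4 - -10\right) 40 + \left(-57 + 0\right) = \left(4 + 10\right) 40 - 57 = 14 \cdot 40 - 57 = 560 - 57 = 503$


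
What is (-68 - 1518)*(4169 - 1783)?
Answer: -3784196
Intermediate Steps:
(-68 - 1518)*(4169 - 1783) = -1586*2386 = -3784196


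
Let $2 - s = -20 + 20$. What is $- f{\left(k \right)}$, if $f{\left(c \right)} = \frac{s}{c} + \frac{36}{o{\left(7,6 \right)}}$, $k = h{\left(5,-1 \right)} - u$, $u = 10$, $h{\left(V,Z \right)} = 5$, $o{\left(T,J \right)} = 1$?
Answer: $- \frac{178}{5} \approx -35.6$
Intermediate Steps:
$s = 2$ ($s = 2 - \left(-20 + 20\right) = 2 - 0 = 2 + 0 = 2$)
$k = -5$ ($k = 5 - 10 = -5$)
$f{\left(c \right)} = 36 + \frac{2}{c}$ ($f{\left(c \right)} = \frac{2}{c} + \frac{36}{1} = \frac{2}{c} + 36 \cdot 1 = \frac{2}{c} + 36 = 36 + \frac{2}{c}$)
$- f{\left(k \right)} = - (36 + \frac{2}{-5}) = - (36 + 2 \left(- \frac{1}{5}\right)) = - (36 - \frac{2}{5}) = \left(-1\right) \frac{178}{5} = - \frac{178}{5}$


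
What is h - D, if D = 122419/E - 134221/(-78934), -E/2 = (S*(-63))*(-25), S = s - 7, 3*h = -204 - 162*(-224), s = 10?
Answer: 2245099042324/186481575 ≈ 12039.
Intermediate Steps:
h = 12028 (h = (-204 - 162*(-224))/3 = (-204 + 36288)/3 = (⅓)*36084 = 12028)
S = 3 (S = 10 - 7 = 3)
E = -9450 (E = -2*3*(-63)*(-25) = -(-378)*(-25) = -2*4725 = -9450)
D = -2098658224/186481575 (D = 122419/(-9450) - 134221/(-78934) = 122419*(-1/9450) - 134221*(-1/78934) = -122419/9450 + 134221/78934 = -2098658224/186481575 ≈ -11.254)
h - D = 12028 - 1*(-2098658224/186481575) = 12028 + 2098658224/186481575 = 2245099042324/186481575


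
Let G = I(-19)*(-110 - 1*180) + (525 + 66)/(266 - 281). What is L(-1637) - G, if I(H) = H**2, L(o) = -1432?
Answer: 516487/5 ≈ 1.0330e+5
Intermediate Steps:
G = -523647/5 (G = (-19)**2*(-110 - 1*180) + (525 + 66)/(266 - 281) = 361*(-110 - 180) + 591/(-15) = 361*(-290) + 591*(-1/15) = -104690 - 197/5 = -523647/5 ≈ -1.0473e+5)
L(-1637) - G = -1432 - 1*(-523647/5) = -1432 + 523647/5 = 516487/5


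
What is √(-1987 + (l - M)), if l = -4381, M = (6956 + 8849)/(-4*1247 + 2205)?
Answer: 3*I*√45249533/253 ≈ 79.764*I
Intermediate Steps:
M = -15805/2783 (M = 15805/(-4988 + 2205) = 15805/(-2783) = 15805*(-1/2783) = -15805/2783 ≈ -5.6791)
√(-1987 + (l - M)) = √(-1987 + (-4381 - 1*(-15805/2783))) = √(-1987 + (-4381 + 15805/2783)) = √(-1987 - 12176518/2783) = √(-17706339/2783) = 3*I*√45249533/253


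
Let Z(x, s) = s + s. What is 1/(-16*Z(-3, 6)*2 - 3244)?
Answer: -1/3628 ≈ -0.00027563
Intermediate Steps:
Z(x, s) = 2*s
1/(-16*Z(-3, 6)*2 - 3244) = 1/(-32*6*2 - 3244) = 1/(-16*12*2 - 3244) = 1/(-192*2 - 3244) = 1/(-384 - 3244) = 1/(-3628) = -1/3628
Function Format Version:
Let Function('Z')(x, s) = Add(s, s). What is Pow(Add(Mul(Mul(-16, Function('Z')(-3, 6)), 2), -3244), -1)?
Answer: Rational(-1, 3628) ≈ -0.00027563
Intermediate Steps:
Function('Z')(x, s) = Mul(2, s)
Pow(Add(Mul(Mul(-16, Function('Z')(-3, 6)), 2), -3244), -1) = Pow(Add(Mul(Mul(-16, Mul(2, 6)), 2), -3244), -1) = Pow(Add(Mul(Mul(-16, 12), 2), -3244), -1) = Pow(Add(Mul(-192, 2), -3244), -1) = Pow(Add(-384, -3244), -1) = Pow(-3628, -1) = Rational(-1, 3628)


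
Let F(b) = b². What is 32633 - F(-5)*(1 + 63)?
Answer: 31033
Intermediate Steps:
32633 - F(-5)*(1 + 63) = 32633 - (-5)²*(1 + 63) = 32633 - 25*64 = 32633 - 1*1600 = 32633 - 1600 = 31033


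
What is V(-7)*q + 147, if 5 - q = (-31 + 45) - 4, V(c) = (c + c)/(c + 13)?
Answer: 476/3 ≈ 158.67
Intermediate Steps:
V(c) = 2*c/(13 + c) (V(c) = (2*c)/(13 + c) = 2*c/(13 + c))
q = -5 (q = 5 - ((-31 + 45) - 4) = 5 - (14 - 4) = 5 - 1*10 = 5 - 10 = -5)
V(-7)*q + 147 = (2*(-7)/(13 - 7))*(-5) + 147 = (2*(-7)/6)*(-5) + 147 = (2*(-7)*(⅙))*(-5) + 147 = -7/3*(-5) + 147 = 35/3 + 147 = 476/3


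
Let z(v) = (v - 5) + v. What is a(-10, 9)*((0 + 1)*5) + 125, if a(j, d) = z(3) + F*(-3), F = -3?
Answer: 175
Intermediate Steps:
z(v) = -5 + 2*v (z(v) = (-5 + v) + v = -5 + 2*v)
a(j, d) = 10 (a(j, d) = (-5 + 2*3) - 3*(-3) = (-5 + 6) + 9 = 1 + 9 = 10)
a(-10, 9)*((0 + 1)*5) + 125 = 10*((0 + 1)*5) + 125 = 10*(1*5) + 125 = 10*5 + 125 = 50 + 125 = 175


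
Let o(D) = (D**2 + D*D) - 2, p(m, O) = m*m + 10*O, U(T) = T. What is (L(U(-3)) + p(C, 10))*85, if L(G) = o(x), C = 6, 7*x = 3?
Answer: 559640/49 ≈ 11421.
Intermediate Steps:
x = 3/7 (x = (1/7)*3 = 3/7 ≈ 0.42857)
p(m, O) = m**2 + 10*O
o(D) = -2 + 2*D**2 (o(D) = (D**2 + D**2) - 2 = 2*D**2 - 2 = -2 + 2*D**2)
L(G) = -80/49 (L(G) = -2 + 2*(3/7)**2 = -2 + 2*(9/49) = -2 + 18/49 = -80/49)
(L(U(-3)) + p(C, 10))*85 = (-80/49 + (6**2 + 10*10))*85 = (-80/49 + (36 + 100))*85 = (-80/49 + 136)*85 = (6584/49)*85 = 559640/49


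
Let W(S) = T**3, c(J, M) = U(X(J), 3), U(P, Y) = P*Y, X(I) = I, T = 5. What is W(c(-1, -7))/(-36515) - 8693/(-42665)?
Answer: 62418354/311582495 ≈ 0.20033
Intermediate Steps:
c(J, M) = 3*J (c(J, M) = J*3 = 3*J)
W(S) = 125 (W(S) = 5**3 = 125)
W(c(-1, -7))/(-36515) - 8693/(-42665) = 125/(-36515) - 8693/(-42665) = 125*(-1/36515) - 8693*(-1/42665) = -25/7303 + 8693/42665 = 62418354/311582495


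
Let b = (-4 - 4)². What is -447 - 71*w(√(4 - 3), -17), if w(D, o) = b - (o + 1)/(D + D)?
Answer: -5559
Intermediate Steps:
b = 64 (b = (-8)² = 64)
w(D, o) = 64 - (1 + o)/(2*D) (w(D, o) = 64 - (o + 1)/(D + D) = 64 - (1 + o)/(2*D))
-447 - 71*w(√(4 - 3), -17) = -447 - 71*(-1 - 1*(-17) + 128*√(4 - 3))/(2*(√(4 - 3))) = -447 - 71*(-1 + 17 + 128*√1)/(2*(√1)) = -447 - 71*(-1 + 17 + 128*1)/(2*1) = -447 - 71*(-1 + 17 + 128)/2 = -447 - 71*144/2 = -447 - 71*72 = -447 - 5112 = -5559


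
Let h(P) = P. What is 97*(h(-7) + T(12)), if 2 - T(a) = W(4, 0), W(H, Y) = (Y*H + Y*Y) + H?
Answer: -873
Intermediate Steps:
W(H, Y) = H + Y**2 + H*Y (W(H, Y) = (H*Y + Y**2) + H = (Y**2 + H*Y) + H = H + Y**2 + H*Y)
T(a) = -2 (T(a) = 2 - (4 + 0**2 + 4*0) = 2 - (4 + 0 + 0) = 2 - 1*4 = 2 - 4 = -2)
97*(h(-7) + T(12)) = 97*(-7 - 2) = 97*(-9) = -873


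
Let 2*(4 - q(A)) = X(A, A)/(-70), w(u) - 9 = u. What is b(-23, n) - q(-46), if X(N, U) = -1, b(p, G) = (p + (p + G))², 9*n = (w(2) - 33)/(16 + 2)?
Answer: 1951456061/918540 ≈ 2124.5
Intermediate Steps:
w(u) = 9 + u
n = -11/81 (n = (((9 + 2) - 33)/(16 + 2))/9 = ((11 - 33)/18)/9 = (-22*1/18)/9 = (⅑)*(-11/9) = -11/81 ≈ -0.13580)
b(p, G) = (G + 2*p)² (b(p, G) = (p + (G + p))² = (G + 2*p)²)
q(A) = 559/140 (q(A) = 4 - (-1)/(2*(-70)) = 4 - (-1)*(-1)/(2*70) = 4 - ½*1/70 = 4 - 1/140 = 559/140)
b(-23, n) - q(-46) = (-11/81 + 2*(-23))² - 1*559/140 = (-11/81 - 46)² - 559/140 = (-3737/81)² - 559/140 = 13965169/6561 - 559/140 = 1951456061/918540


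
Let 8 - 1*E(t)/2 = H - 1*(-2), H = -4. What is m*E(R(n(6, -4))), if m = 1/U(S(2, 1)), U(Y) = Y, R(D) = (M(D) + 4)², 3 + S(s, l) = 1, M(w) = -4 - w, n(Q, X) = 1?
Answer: -10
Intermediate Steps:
S(s, l) = -2 (S(s, l) = -3 + 1 = -2)
R(D) = D² (R(D) = ((-4 - D) + 4)² = (-D)² = D²)
E(t) = 20 (E(t) = 16 - 2*(-4 - 1*(-2)) = 16 - 2*(-4 + 2) = 16 - 2*(-2) = 16 + 4 = 20)
m = -½ (m = 1/(-2) = -½ ≈ -0.50000)
m*E(R(n(6, -4))) = -½*20 = -10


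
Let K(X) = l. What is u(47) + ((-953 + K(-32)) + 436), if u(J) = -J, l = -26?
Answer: -590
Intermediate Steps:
K(X) = -26
u(47) + ((-953 + K(-32)) + 436) = -1*47 + ((-953 - 26) + 436) = -47 + (-979 + 436) = -47 - 543 = -590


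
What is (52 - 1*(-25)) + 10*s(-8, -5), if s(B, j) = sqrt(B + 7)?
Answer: 77 + 10*I ≈ 77.0 + 10.0*I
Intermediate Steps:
s(B, j) = sqrt(7 + B)
(52 - 1*(-25)) + 10*s(-8, -5) = (52 - 1*(-25)) + 10*sqrt(7 - 8) = (52 + 25) + 10*sqrt(-1) = 77 + 10*I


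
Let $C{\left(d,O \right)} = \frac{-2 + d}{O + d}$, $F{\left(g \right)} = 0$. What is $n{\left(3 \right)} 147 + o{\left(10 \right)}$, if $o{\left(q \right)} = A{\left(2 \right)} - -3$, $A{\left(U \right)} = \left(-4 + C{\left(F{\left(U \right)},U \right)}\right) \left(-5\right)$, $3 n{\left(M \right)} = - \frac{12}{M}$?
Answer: $-168$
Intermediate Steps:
$n{\left(M \right)} = - \frac{4}{M}$ ($n{\left(M \right)} = \frac{\left(-12\right) \frac{1}{M}}{3} = - \frac{4}{M}$)
$C{\left(d,O \right)} = \frac{-2 + d}{O + d}$
$A{\left(U \right)} = 20 + \frac{10}{U}$ ($A{\left(U \right)} = \left(-4 + \frac{-2 + 0}{U + 0}\right) \left(-5\right) = \left(-4 + \frac{1}{U} \left(-2\right)\right) \left(-5\right) = \left(-4 - \frac{2}{U}\right) \left(-5\right) = 20 + \frac{10}{U}$)
$o{\left(q \right)} = 28$ ($o{\left(q \right)} = \left(20 + \frac{10}{2}\right) - -3 = \left(20 + 10 \cdot \frac{1}{2}\right) + 3 = \left(20 + 5\right) + 3 = 25 + 3 = 28$)
$n{\left(3 \right)} 147 + o{\left(10 \right)} = - \frac{4}{3} \cdot 147 + 28 = \left(-4\right) \frac{1}{3} \cdot 147 + 28 = \left(- \frac{4}{3}\right) 147 + 28 = -196 + 28 = -168$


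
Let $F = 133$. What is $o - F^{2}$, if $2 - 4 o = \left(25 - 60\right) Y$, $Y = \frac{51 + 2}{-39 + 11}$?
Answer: $- \frac{283281}{16} \approx -17705.0$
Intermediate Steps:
$Y = - \frac{53}{28}$ ($Y = \frac{53}{-28} = 53 \left(- \frac{1}{28}\right) = - \frac{53}{28} \approx -1.8929$)
$o = - \frac{257}{16}$ ($o = \frac{1}{2} - \frac{\left(25 - 60\right) \left(- \frac{53}{28}\right)}{4} = \frac{1}{2} - \frac{\left(-35\right) \left(- \frac{53}{28}\right)}{4} = \frac{1}{2} - \frac{265}{16} = - \frac{257}{16} \approx -16.063$)
$o - F^{2} = - \frac{257}{16} - 133^{2} = - \frac{257}{16} - 17689 = - \frac{283281}{16}$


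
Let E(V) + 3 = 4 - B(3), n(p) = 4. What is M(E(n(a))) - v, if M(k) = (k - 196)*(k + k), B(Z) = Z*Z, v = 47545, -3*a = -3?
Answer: -44281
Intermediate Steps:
a = 1 (a = -⅓*(-3) = 1)
B(Z) = Z²
E(V) = -8 (E(V) = -3 + (4 - 1*3²) = -3 + (4 - 1*9) = -3 + (4 - 9) = -3 - 5 = -8)
M(k) = 2*k*(-196 + k) (M(k) = (-196 + k)*(2*k) = 2*k*(-196 + k))
M(E(n(a))) - v = 2*(-8)*(-196 - 8) - 1*47545 = 2*(-8)*(-204) - 47545 = 3264 - 47545 = -44281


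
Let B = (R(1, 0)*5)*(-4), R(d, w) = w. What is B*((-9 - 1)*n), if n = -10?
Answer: 0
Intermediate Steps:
B = 0 (B = (0*5)*(-4) = 0*(-4) = 0)
B*((-9 - 1)*n) = 0*((-9 - 1)*(-10)) = 0*(-10*(-10)) = 0*100 = 0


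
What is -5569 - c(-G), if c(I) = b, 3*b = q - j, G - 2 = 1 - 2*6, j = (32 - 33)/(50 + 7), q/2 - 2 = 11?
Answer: -953782/171 ≈ -5577.7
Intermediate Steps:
q = 26 (q = 4 + 2*11 = 4 + 22 = 26)
j = -1/57 ≈ -0.017544
G = -9 (G = 2 + (1 - 2*6) = 2 + (1 - 12) = 2 - 11 = -9)
b = 1483/171 (b = (26 - 1*(-1/57))/3 = (26 + 1/57)/3 = (⅓)*(1483/57) = 1483/171 ≈ 8.6725)
c(I) = 1483/171
-5569 - c(-G) = -5569 - 1*1483/171 = -5569 - 1483/171 = -953782/171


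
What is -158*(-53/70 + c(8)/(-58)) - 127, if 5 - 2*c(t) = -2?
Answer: 4391/2030 ≈ 2.1631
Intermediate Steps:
c(t) = 7/2 (c(t) = 5/2 - 1/2*(-2) = 5/2 + 1 = 7/2)
-158*(-53/70 + c(8)/(-58)) - 127 = -158*(-53/70 + (7/2)/(-58)) - 127 = -158*(-53*1/70 + (7/2)*(-1/58)) - 127 = -158*(-53/70 - 7/116) - 127 = -158*(-3319/4060) - 127 = 262201/2030 - 127 = 4391/2030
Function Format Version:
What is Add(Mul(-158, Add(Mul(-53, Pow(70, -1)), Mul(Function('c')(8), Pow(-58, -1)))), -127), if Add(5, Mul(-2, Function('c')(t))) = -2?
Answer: Rational(4391, 2030) ≈ 2.1631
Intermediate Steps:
Function('c')(t) = Rational(7, 2) (Function('c')(t) = Add(Rational(5, 2), Mul(Rational(-1, 2), -2)) = Add(Rational(5, 2), 1) = Rational(7, 2))
Add(Mul(-158, Add(Mul(-53, Pow(70, -1)), Mul(Function('c')(8), Pow(-58, -1)))), -127) = Add(Mul(-158, Add(Mul(-53, Pow(70, -1)), Mul(Rational(7, 2), Pow(-58, -1)))), -127) = Add(Mul(-158, Add(Mul(-53, Rational(1, 70)), Mul(Rational(7, 2), Rational(-1, 58)))), -127) = Add(Mul(-158, Add(Rational(-53, 70), Rational(-7, 116))), -127) = Add(Mul(-158, Rational(-3319, 4060)), -127) = Add(Rational(262201, 2030), -127) = Rational(4391, 2030)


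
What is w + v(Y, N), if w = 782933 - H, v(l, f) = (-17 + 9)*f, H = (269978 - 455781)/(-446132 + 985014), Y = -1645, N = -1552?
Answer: 428599445621/538882 ≈ 7.9535e+5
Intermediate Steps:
H = -185803/538882 ≈ -0.34479
v(l, f) = -8*f
w = 421908686709/538882 (w = 782933 - 1*(-185803/538882) = 782933 + 185803/538882 = 421908686709/538882 ≈ 7.8293e+5)
w + v(Y, N) = 421908686709/538882 - 8*(-1552) = 421908686709/538882 + 12416 = 428599445621/538882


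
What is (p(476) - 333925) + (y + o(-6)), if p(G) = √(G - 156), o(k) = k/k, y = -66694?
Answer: -400618 + 8*√5 ≈ -4.0060e+5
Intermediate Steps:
o(k) = 1
p(G) = √(-156 + G)
(p(476) - 333925) + (y + o(-6)) = (√(-156 + 476) - 333925) + (-66694 + 1) = (√320 - 333925) - 66693 = (8*√5 - 333925) - 66693 = (-333925 + 8*√5) - 66693 = -400618 + 8*√5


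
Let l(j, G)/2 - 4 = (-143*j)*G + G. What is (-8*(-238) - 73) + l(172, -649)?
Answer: 31926149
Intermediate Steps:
l(j, G) = 8 + 2*G - 286*G*j (l(j, G) = 8 + 2*((-143*j)*G + G) = 8 + 2*(-143*G*j + G) = 8 + 2*(G - 143*G*j) = 8 + (2*G - 286*G*j) = 8 + 2*G - 286*G*j)
(-8*(-238) - 73) + l(172, -649) = (-8*(-238) - 73) + (8 + 2*(-649) - 286*(-649)*172) = (1904 - 73) + (8 - 1298 + 31925608) = 1831 + 31924318 = 31926149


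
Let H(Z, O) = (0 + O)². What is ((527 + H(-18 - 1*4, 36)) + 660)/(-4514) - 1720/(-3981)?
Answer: -2120743/17970234 ≈ -0.11801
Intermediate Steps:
H(Z, O) = O²
((527 + H(-18 - 1*4, 36)) + 660)/(-4514) - 1720/(-3981) = ((527 + 36²) + 660)/(-4514) - 1720/(-3981) = ((527 + 1296) + 660)*(-1/4514) - 1720*(-1/3981) = (1823 + 660)*(-1/4514) + 1720/3981 = 2483*(-1/4514) + 1720/3981 = -2483/4514 + 1720/3981 = -2120743/17970234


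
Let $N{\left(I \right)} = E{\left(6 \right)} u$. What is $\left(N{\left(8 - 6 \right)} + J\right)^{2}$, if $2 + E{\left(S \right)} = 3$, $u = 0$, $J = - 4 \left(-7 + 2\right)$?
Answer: $400$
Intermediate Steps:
$J = 20$ ($J = \left(-4\right) \left(-5\right) = 20$)
$E{\left(S \right)} = 1$ ($E{\left(S \right)} = -2 + 3 = 1$)
$N{\left(I \right)} = 0$ ($N{\left(I \right)} = 1 \cdot 0 = 0$)
$\left(N{\left(8 - 6 \right)} + J\right)^{2} = \left(0 + 20\right)^{2} = 20^{2} = 400$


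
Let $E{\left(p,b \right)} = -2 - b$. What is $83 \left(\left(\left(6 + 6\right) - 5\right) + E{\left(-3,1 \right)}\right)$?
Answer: $332$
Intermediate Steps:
$83 \left(\left(\left(6 + 6\right) - 5\right) + E{\left(-3,1 \right)}\right) = 83 \left(\left(\left(6 + 6\right) - 5\right) - 3\right) = 83 \left(\left(12 - 5\right) - 3\right) = 83 \left(7 - 3\right) = 83 \cdot 4 = 332$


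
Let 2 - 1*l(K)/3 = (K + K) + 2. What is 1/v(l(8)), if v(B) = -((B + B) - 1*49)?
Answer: 1/145 ≈ 0.0068966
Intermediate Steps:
l(K) = -6*K (l(K) = 6 - 3*((K + K) + 2) = 6 - 3*(2*K + 2) = 6 - 3*(2 + 2*K) = 6 + (-6 - 6*K) = -6*K)
v(B) = 49 - 2*B (v(B) = -(2*B - 49) = -(-49 + 2*B) = 49 - 2*B)
1/v(l(8)) = 1/(49 - (-12)*8) = 1/(49 - 2*(-48)) = 1/(49 + 96) = 1/145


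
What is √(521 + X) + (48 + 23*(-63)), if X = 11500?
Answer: -1401 + √12021 ≈ -1291.4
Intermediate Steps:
√(521 + X) + (48 + 23*(-63)) = √(521 + 11500) + (48 + 23*(-63)) = √12021 + (48 - 1449) = √12021 - 1401 = -1401 + √12021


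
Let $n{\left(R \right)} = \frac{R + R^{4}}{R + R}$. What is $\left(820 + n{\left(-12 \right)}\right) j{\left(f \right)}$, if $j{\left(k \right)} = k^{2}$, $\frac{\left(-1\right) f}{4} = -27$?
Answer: $-507384$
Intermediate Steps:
$f = 108$ ($f = \left(-4\right) \left(-27\right) = 108$)
$n{\left(R \right)} = \frac{R + R^{4}}{2 R}$
$\left(820 + n{\left(-12 \right)}\right) j{\left(f \right)} = \left(820 + \left(\frac{1}{2} + \frac{\left(-12\right)^{3}}{2}\right)\right) 108^{2} = \left(820 + \left(\frac{1}{2} + \frac{1}{2} \left(-1728\right)\right)\right) 11664 = \left(820 + \left(\frac{1}{2} - 864\right)\right) 11664 = \left(820 - \frac{1727}{2}\right) 11664 = \left(- \frac{87}{2}\right) 11664 = -507384$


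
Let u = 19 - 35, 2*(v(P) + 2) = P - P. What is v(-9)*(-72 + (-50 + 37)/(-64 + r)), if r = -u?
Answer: 3443/24 ≈ 143.46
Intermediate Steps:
v(P) = -2 (v(P) = -2 + (P - P)/2 = -2 + (½)*0 = -2 + 0 = -2)
u = -16
r = 16 (r = -1*(-16) = 16)
v(-9)*(-72 + (-50 + 37)/(-64 + r)) = -2*(-72 + (-50 + 37)/(-64 + 16)) = -2*(-72 - 13/(-48)) = -2*(-72 - 13*(-1/48)) = -2*(-72 + 13/48) = -2*(-3443/48) = 3443/24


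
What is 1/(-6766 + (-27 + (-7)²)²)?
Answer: -1/6282 ≈ -0.00015918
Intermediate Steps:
1/(-6766 + (-27 + (-7)²)²) = 1/(-6766 + (-27 + 49)²) = 1/(-6766 + 22²) = 1/(-6766 + 484) = 1/(-6282) = -1/6282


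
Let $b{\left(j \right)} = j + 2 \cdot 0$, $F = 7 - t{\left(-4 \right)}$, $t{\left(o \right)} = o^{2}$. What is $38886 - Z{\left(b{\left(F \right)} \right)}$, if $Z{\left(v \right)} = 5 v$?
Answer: $38931$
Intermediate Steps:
$F = -9$ ($F = 7 - \left(-4\right)^{2} = 7 - 16 = -9$)
$b{\left(j \right)} = j$ ($b{\left(j \right)} = j + 0 = j$)
$38886 - Z{\left(b{\left(F \right)} \right)} = 38886 - 5 \left(-9\right) = 38886 - -45 = 38886 + 45 = 38931$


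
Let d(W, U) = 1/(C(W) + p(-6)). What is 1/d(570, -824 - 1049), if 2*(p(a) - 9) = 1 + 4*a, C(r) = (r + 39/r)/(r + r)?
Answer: -433187/216600 ≈ -1.9999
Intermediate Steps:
C(r) = (r + 39/r)/(2*r) (C(r) = (r + 39/r)/((2*r)) = (r + 39/r)*(1/(2*r)) = (r + 39/r)/(2*r))
p(a) = 19/2 + 2*a (p(a) = 9 + (1 + 4*a)/2 = 9 + (½ + 2*a) = 19/2 + 2*a)
d(W, U) = 1/(-5/2 + (39 + W²)/(2*W²)) (d(W, U) = 1/((39 + W²)/(2*W²) + (19/2 + 2*(-6))) = 1/((39 + W²)/(2*W²) + (19/2 - 12)) = 1/((39 + W²)/(2*W²) - 5/2) = 1/(-5/2 + (39 + W²)/(2*W²)))
1/d(570, -824 - 1049) = 1/(-2*570²/(-39 + 4*570²)) = 1/(-2*324900/(-39 + 4*324900)) = 1/(-2*324900/(-39 + 1299600)) = 1/(-2*324900/1299561) = 1/(-2*324900*1/1299561) = 1/(-216600/433187) = -433187/216600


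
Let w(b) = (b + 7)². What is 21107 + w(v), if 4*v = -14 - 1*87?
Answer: 343041/16 ≈ 21440.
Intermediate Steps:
v = -101/4 (v = (-14 - 1*87)/4 = (-14 - 87)/4 = (¼)*(-101) = -101/4 ≈ -25.250)
w(b) = (7 + b)²
21107 + w(v) = 21107 + (7 - 101/4)² = 21107 + (-73/4)² = 21107 + 5329/16 = 343041/16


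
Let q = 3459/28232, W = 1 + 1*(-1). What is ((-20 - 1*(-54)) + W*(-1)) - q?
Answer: 956429/28232 ≈ 33.878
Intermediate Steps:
W = 0 (W = 1 - 1 = 0)
q = 3459/28232 (q = 3459*(1/28232) = 3459/28232 ≈ 0.12252)
((-20 - 1*(-54)) + W*(-1)) - q = ((-20 - 1*(-54)) + 0*(-1)) - 1*3459/28232 = ((-20 + 54) + 0) - 3459/28232 = (34 + 0) - 3459/28232 = 34 - 3459/28232 = 956429/28232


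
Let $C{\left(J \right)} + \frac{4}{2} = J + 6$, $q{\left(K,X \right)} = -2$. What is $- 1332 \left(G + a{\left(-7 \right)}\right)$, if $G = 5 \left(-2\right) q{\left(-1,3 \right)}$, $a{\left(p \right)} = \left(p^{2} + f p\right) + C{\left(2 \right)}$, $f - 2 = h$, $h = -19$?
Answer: $-258408$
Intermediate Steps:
$f = -17$ ($f = 2 - 19 = -17$)
$C{\left(J \right)} = 4 + J$ ($C{\left(J \right)} = -2 + \left(J + 6\right) = -2 + \left(6 + J\right) = 4 + J$)
$a{\left(p \right)} = 6 + p^{2} - 17 p$ ($a{\left(p \right)} = \left(p^{2} - 17 p\right) + \left(4 + 2\right) = \left(p^{2} - 17 p\right) + 6 = 6 + p^{2} - 17 p$)
$G = 20$ ($G = 5 \left(-2\right) \left(-2\right) = \left(-10\right) \left(-2\right) = 20$)
$- 1332 \left(G + a{\left(-7 \right)}\right) = - 1332 \left(20 + \left(6 + \left(-7\right)^{2} - -119\right)\right) = - 1332 \left(20 + \left(6 + 49 + 119\right)\right) = - 1332 \left(20 + 174\right) = \left(-1332\right) 194 = -258408$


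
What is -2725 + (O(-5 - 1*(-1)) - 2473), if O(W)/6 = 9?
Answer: -5144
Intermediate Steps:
O(W) = 54 (O(W) = 6*9 = 54)
-2725 + (O(-5 - 1*(-1)) - 2473) = -2725 + (54 - 2473) = -2725 - 2419 = -5144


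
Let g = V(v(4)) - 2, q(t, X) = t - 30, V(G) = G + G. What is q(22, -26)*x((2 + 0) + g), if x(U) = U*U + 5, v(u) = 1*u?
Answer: -552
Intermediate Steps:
v(u) = u
V(G) = 2*G
q(t, X) = -30 + t
g = 6 (g = 2*4 - 2 = 8 - 2 = 6)
x(U) = 5 + U² (x(U) = U² + 5 = 5 + U²)
q(22, -26)*x((2 + 0) + g) = (-30 + 22)*(5 + ((2 + 0) + 6)²) = -8*(5 + (2 + 6)²) = -8*(5 + 8²) = -8*(5 + 64) = -8*69 = -552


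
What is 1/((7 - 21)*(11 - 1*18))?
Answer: 1/98 ≈ 0.010204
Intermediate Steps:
1/((7 - 21)*(11 - 1*18)) = 1/(-14*(11 - 18)) = 1/(-14*(-7)) = 1/98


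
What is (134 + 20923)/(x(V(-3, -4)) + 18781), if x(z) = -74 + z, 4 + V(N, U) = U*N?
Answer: 21057/18715 ≈ 1.1251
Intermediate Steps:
V(N, U) = -4 + N*U (V(N, U) = -4 + U*N = -4 + N*U)
(134 + 20923)/(x(V(-3, -4)) + 18781) = (134 + 20923)/((-74 + (-4 - 3*(-4))) + 18781) = 21057/((-74 + (-4 + 12)) + 18781) = 21057/((-74 + 8) + 18781) = 21057/(-66 + 18781) = 21057/18715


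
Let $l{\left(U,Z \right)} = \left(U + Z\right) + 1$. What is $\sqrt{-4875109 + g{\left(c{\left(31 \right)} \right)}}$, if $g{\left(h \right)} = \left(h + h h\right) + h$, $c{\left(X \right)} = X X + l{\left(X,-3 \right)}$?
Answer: $i \sqrt{3893029} \approx 1973.1 i$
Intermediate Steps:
$l{\left(U,Z \right)} = 1 + U + Z$
$c{\left(X \right)} = -2 + X + X^{2}$ ($c{\left(X \right)} = X X + \left(1 + X - 3\right) = X^{2} + \left(-2 + X\right) = -2 + X + X^{2}$)
$g{\left(h \right)} = h^{2} + 2 h$ ($g{\left(h \right)} = \left(h + h^{2}\right) + h = h^{2} + 2 h$)
$\sqrt{-4875109 + g{\left(c{\left(31 \right)} \right)}} = \sqrt{-4875109 + \left(-2 + 31 + 31^{2}\right) \left(2 + \left(-2 + 31 + 31^{2}\right)\right)} = \sqrt{-4875109 + \left(-2 + 31 + 961\right) \left(2 + \left(-2 + 31 + 961\right)\right)} = \sqrt{-4875109 + 990 \left(2 + 990\right)} = \sqrt{-4875109 + 990 \cdot 992} = \sqrt{-4875109 + 982080} = \sqrt{-3893029} = i \sqrt{3893029}$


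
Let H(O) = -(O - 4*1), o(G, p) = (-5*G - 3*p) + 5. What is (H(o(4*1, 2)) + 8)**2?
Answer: 1089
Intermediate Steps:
o(G, p) = 5 - 5*G - 3*p
H(O) = 4 - O (H(O) = -(O - 4) = -(-4 + O) = 4 - O)
(H(o(4*1, 2)) + 8)**2 = ((4 - (5 - 20 - 3*2)) + 8)**2 = ((4 - (5 - 5*4 - 6)) + 8)**2 = ((4 - (5 - 20 - 6)) + 8)**2 = ((4 - 1*(-21)) + 8)**2 = ((4 + 21) + 8)**2 = (25 + 8)**2 = 33**2 = 1089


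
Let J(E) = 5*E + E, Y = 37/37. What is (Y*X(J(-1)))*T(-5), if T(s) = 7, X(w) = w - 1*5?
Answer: -77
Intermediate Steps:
Y = 1 (Y = 37*(1/37) = 1)
J(E) = 6*E
X(w) = -5 + w (X(w) = w - 5 = -5 + w)
(Y*X(J(-1)))*T(-5) = (1*(-5 + 6*(-1)))*7 = (1*(-5 - 6))*7 = (1*(-11))*7 = -11*7 = -77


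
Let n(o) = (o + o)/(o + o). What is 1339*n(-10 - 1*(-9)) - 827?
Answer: 512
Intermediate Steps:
n(o) = 1 (n(o) = (2*o)/((2*o)) = (2*o)*(1/(2*o)) = 1)
1339*n(-10 - 1*(-9)) - 827 = 1339*1 - 827 = 1339 - 827 = 512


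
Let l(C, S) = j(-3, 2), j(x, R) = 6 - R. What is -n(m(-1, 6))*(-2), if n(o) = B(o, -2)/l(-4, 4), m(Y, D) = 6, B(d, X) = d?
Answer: 3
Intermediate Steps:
l(C, S) = 4 (l(C, S) = 6 - 1*2 = 6 - 2 = 4)
n(o) = o/4
-n(m(-1, 6))*(-2) = -6/4*(-2) = -1*3/2*(-2) = -3/2*(-2) = 3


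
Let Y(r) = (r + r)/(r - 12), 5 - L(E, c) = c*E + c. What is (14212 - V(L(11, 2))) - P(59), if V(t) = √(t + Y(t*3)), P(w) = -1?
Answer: 14213 - I*√9177/23 ≈ 14213.0 - 4.1651*I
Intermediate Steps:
L(E, c) = 5 - c - E*c (L(E, c) = 5 - (c*E + c) = 5 - (E*c + c) = 5 - (c + E*c) = 5 + (-c - E*c) = 5 - c - E*c)
Y(r) = 2*r/(-12 + r) (Y(r) = (2*r)/(-12 + r) = 2*r/(-12 + r))
V(t) = √(t + 6*t/(-12 + 3*t)) (V(t) = √(t + 2*(t*3)/(-12 + t*3)) = √(t + 2*(3*t)/(-12 + 3*t)) = √(t + 6*t/(-12 + 3*t)))
(14212 - V(L(11, 2))) - P(59) = (14212 - √((5 - 1*2 - 1*11*2)*(-2 + (5 - 1*2 - 1*11*2))/(-4 + (5 - 1*2 - 1*11*2)))) - 1*(-1) = (14212 - √((5 - 2 - 22)*(-2 + (5 - 2 - 22))/(-4 + (5 - 2 - 22)))) + 1 = (14212 - √(-19*(-2 - 19)/(-4 - 19))) + 1 = (14212 - √(-19*(-21)/(-23))) + 1 = (14212 - √(-19*(-1/23)*(-21))) + 1 = (14212 - √(-399/23)) + 1 = (14212 - I*√9177/23) + 1 = 14213 - I*√9177/23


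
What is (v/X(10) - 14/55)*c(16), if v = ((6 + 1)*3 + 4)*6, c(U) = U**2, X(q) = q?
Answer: 207616/55 ≈ 3774.8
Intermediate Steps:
v = 150 (v = (7*3 + 4)*6 = (21 + 4)*6 = 25*6 = 150)
(v/X(10) - 14/55)*c(16) = (150/10 - 14/55)*16**2 = (150*(1/10) - 14*1/55)*256 = (15 - 14/55)*256 = (811/55)*256 = 207616/55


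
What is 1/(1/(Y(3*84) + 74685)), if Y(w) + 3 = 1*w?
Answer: 74934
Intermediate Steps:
Y(w) = -3 + w (Y(w) = -3 + 1*w = -3 + w)
1/(1/(Y(3*84) + 74685)) = 1/(1/((-3 + 3*84) + 74685)) = 1/(1/((-3 + 252) + 74685)) = 1/(1/(249 + 74685)) = 1/(1/74934) = 74934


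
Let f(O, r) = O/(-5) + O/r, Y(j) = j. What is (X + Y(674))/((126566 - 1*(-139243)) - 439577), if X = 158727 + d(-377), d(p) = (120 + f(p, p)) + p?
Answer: -398051/434420 ≈ -0.91628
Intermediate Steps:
f(O, r) = -O/5 + O/r (f(O, r) = O*(-1/5) + O/r = -O/5 + O/r)
d(p) = 121 + 4*p/5 (d(p) = (120 + (-p/5 + p/p)) + p = (120 + (-p/5 + 1)) + p = (120 + (1 - p/5)) + p = (121 - p/5) + p = 121 + 4*p/5)
X = 792732/5 (X = 158727 + (121 + (4/5)*(-377)) = 158727 + (121 - 1508/5) = 158727 - 903/5 = 792732/5 ≈ 1.5855e+5)
(X + Y(674))/((126566 - 1*(-139243)) - 439577) = (792732/5 + 674)/((126566 - 1*(-139243)) - 439577) = 796102/(5*((126566 + 139243) - 439577)) = 796102/(5*(265809 - 439577)) = (796102/5)/(-173768) = (796102/5)*(-1/173768) = -398051/434420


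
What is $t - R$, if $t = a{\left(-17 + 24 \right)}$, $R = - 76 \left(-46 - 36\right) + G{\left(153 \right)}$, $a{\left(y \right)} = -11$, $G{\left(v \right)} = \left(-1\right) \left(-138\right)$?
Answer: $-6381$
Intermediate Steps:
$G{\left(v \right)} = 138$
$R = 6370$ ($R = - 76 \left(-46 - 36\right) + 138 = \left(-76\right) \left(-82\right) + 138 = 6232 + 138 = 6370$)
$t = -11$
$t - R = -11 - 6370 = -6381$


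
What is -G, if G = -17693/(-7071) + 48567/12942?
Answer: -63600007/10168098 ≈ -6.2549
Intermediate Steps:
G = 63600007/10168098 (G = -17693*(-1/7071) + 48567*(1/12942) = 17693/7071 + 16189/4314 = 63600007/10168098 ≈ 6.2549)
-G = -1*63600007/10168098 = -63600007/10168098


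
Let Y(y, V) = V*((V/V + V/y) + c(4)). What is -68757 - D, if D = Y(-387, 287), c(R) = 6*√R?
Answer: -27970487/387 ≈ -72275.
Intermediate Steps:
Y(y, V) = V*(13 + V/y) (Y(y, V) = V*((V/V + V/y) + 6*√4) = V*((1 + V/y) + 6*2) = V*((1 + V/y) + 12) = V*(13 + V/y))
D = 1361528/387 (D = 287*(287 + 13*(-387))/(-387) = 287*(-1/387)*(287 - 5031) = 287*(-1/387)*(-4744) = 1361528/387 ≈ 3518.2)
-68757 - D = -68757 - 1*1361528/387 = -68757 - 1361528/387 = -27970487/387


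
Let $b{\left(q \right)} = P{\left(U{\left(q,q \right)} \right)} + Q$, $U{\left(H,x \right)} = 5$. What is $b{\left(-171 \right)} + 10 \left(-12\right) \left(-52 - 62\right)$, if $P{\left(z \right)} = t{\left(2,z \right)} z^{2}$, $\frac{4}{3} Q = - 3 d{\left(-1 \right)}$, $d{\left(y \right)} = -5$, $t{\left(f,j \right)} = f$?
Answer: $\frac{54965}{4} \approx 13741.0$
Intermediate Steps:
$Q = \frac{45}{4}$ ($Q = \frac{3 \left(\left(-3\right) \left(-5\right)\right)}{4} = \frac{3}{4} \cdot 15 = \frac{45}{4} \approx 11.25$)
$P{\left(z \right)} = 2 z^{2}$
$b{\left(q \right)} = \frac{245}{4}$ ($b{\left(q \right)} = 2 \cdot 5^{2} + \frac{45}{4} = 2 \cdot 25 + \frac{45}{4} = 50 + \frac{45}{4} = \frac{245}{4}$)
$b{\left(-171 \right)} + 10 \left(-12\right) \left(-52 - 62\right) = \frac{245}{4} + 10 \left(-12\right) \left(-52 - 62\right) = \frac{245}{4} - -13680 = \frac{245}{4} + 13680 = \frac{54965}{4}$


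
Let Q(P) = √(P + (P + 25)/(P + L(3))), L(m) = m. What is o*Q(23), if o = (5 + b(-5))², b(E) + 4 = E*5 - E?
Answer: 361*√4199/13 ≈ 1799.4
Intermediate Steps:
b(E) = -4 + 4*E (b(E) = -4 + (E*5 - E) = -4 + (5*E - E) = -4 + 4*E)
Q(P) = √(P + (25 + P)/(3 + P)) (Q(P) = √(P + (P + 25)/(P + 3)) = √(P + (25 + P)/(3 + P)))
o = 361 (o = (5 + (-4 + 4*(-5)))² = (5 + (-4 - 20))² = (5 - 24)² = (-19)² = 361)
o*Q(23) = 361*√((25 + 23 + 23*(3 + 23))/(3 + 23)) = 361*√((25 + 23 + 23*26)/26) = 361*√((25 + 23 + 598)/26) = 361*√((1/26)*646) = 361*√(323/13) = 361*(√4199/13) = 361*√4199/13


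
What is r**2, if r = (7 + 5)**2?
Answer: 20736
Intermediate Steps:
r = 144 (r = 12**2 = 144)
r**2 = 144**2 = 20736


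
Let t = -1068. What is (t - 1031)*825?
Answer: -1731675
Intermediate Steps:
(t - 1031)*825 = (-1068 - 1031)*825 = -2099*825 = -1731675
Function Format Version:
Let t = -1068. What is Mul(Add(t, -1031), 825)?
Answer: -1731675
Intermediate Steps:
Mul(Add(t, -1031), 825) = Mul(Add(-1068, -1031), 825) = Mul(-2099, 825) = -1731675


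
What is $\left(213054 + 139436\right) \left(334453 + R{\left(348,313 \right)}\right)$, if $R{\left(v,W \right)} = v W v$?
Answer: $13479219362450$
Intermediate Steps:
$R{\left(v,W \right)} = W v^{2}$ ($R{\left(v,W \right)} = W v v = W v^{2}$)
$\left(213054 + 139436\right) \left(334453 + R{\left(348,313 \right)}\right) = \left(213054 + 139436\right) \left(334453 + 313 \cdot 348^{2}\right) = 352490 \left(334453 + 313 \cdot 121104\right) = 352490 \left(334453 + 37905552\right) = 352490 \cdot 38240005 = 13479219362450$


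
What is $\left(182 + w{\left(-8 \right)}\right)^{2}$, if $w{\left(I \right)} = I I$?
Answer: $60516$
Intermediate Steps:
$w{\left(I \right)} = I^{2}$
$\left(182 + w{\left(-8 \right)}\right)^{2} = \left(182 + \left(-8\right)^{2}\right)^{2} = \left(182 + 64\right)^{2} = 246^{2} = 60516$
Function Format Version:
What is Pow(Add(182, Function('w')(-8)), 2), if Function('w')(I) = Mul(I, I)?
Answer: 60516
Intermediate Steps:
Function('w')(I) = Pow(I, 2)
Pow(Add(182, Function('w')(-8)), 2) = Pow(Add(182, Pow(-8, 2)), 2) = Pow(Add(182, 64), 2) = Pow(246, 2) = 60516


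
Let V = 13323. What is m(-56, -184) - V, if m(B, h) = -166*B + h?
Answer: -4211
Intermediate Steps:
m(B, h) = h - 166*B
m(-56, -184) - V = (-184 - 166*(-56)) - 1*13323 = (-184 + 9296) - 13323 = 9112 - 13323 = -4211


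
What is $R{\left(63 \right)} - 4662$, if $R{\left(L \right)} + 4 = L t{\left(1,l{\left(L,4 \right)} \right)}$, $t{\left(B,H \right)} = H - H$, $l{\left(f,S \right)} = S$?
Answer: $-4666$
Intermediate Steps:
$t{\left(B,H \right)} = 0$
$R{\left(L \right)} = -4$ ($R{\left(L \right)} = -4 + L 0 = -4 + 0 = -4$)
$R{\left(63 \right)} - 4662 = -4 - 4662 = -4666$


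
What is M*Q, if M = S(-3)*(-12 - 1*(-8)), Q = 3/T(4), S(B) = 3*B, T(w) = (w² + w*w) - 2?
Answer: 18/5 ≈ 3.6000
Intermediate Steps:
T(w) = -2 + 2*w² (T(w) = (w² + w²) - 2 = 2*w² - 2 = -2 + 2*w²)
Q = ⅒ (Q = 3/(-2 + 2*4²) = 3/(-2 + 2*16) = 3/(-2 + 32) = 3/30 = 3*(1/30) = ⅒ ≈ 0.10000)
M = 36 (M = (3*(-3))*(-12 - 1*(-8)) = -9*(-12 + 8) = -9*(-4) = 36)
M*Q = 36*(⅒) = 18/5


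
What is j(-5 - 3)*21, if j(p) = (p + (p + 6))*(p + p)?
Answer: 3360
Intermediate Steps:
j(p) = 2*p*(6 + 2*p) (j(p) = (p + (6 + p))*(2*p) = (6 + 2*p)*(2*p) = 2*p*(6 + 2*p))
j(-5 - 3)*21 = (4*(-5 - 3)*(3 + (-5 - 3)))*21 = (4*(-8)*(3 - 8))*21 = (4*(-8)*(-5))*21 = 160*21 = 3360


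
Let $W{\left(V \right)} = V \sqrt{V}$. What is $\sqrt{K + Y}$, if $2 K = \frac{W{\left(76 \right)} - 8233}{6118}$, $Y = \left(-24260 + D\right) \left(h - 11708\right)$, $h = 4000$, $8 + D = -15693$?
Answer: $\frac{\sqrt{11529142258181765 + 464968 \sqrt{19}}}{6118} \approx 17550.0$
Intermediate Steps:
$D = -15701$ ($D = -8 - 15693 = -15701$)
$W{\left(V \right)} = V^{\frac{3}{2}}$
$Y = 308019388$ ($Y = \left(-24260 - 15701\right) \left(4000 - 11708\right) = \left(-39961\right) \left(-7708\right) = 308019388$)
$K = - \frac{8233}{12236} + \frac{2 \sqrt{19}}{161}$ ($K = \frac{\left(76^{\frac{3}{2}} - 8233\right) \frac{1}{6118}}{2} = \frac{\left(152 \sqrt{19} - 8233\right) \frac{1}{6118}}{2} = \frac{\left(-8233 + 152 \sqrt{19}\right) \frac{1}{6118}}{2} = \frac{- \frac{8233}{6118} + \frac{4 \sqrt{19}}{161}}{2} = - \frac{8233}{12236} + \frac{2 \sqrt{19}}{161} \approx -0.6187$)
$\sqrt{K + Y} = \sqrt{\left(- \frac{8233}{12236} + \frac{2 \sqrt{19}}{161}\right) + 308019388} = \sqrt{\frac{3768925223335}{12236} + \frac{2 \sqrt{19}}{161}}$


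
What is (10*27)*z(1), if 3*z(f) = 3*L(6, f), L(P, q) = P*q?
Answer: 1620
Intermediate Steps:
z(f) = 6*f (z(f) = (3*(6*f))/3 = (18*f)/3 = 6*f)
(10*27)*z(1) = (10*27)*(6*1) = 270*6 = 1620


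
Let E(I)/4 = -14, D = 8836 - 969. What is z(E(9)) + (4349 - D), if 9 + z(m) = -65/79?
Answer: -278698/79 ≈ -3527.8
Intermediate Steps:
D = 7867
E(I) = -56 (E(I) = 4*(-14) = -56)
z(m) = -776/79 (z(m) = -9 - 65/79 = -776/79)
z(E(9)) + (4349 - D) = -776/79 + (4349 - 1*7867) = -776/79 + (4349 - 7867) = -776/79 - 3518 = -278698/79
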